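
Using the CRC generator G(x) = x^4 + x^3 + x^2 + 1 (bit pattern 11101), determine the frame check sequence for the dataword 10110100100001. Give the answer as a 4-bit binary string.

0101

Append 4 zeros: 101101001000010000. Divide by 11101 (XOR where the leading bit is 1):
  pos 0: 10110 XOR 11101 = 01011
  pos 1: 10111 XOR 11101 = 01010
  pos 2: 10100 XOR 11101 = 01001
  pos 3: 10010 XOR 11101 = 01111
  pos 4: 11111 XOR 11101 = 00010
  pos 7: 10000 XOR 11101 = 01101
  pos 8: 11010 XOR 11101 = 00111
  pos 10: 11110 XOR 11101 = 00011
  pos 13: 11000 XOR 11101 = 00101
Remainder (last 4 bits) = 0101. This is the CRC / FCS.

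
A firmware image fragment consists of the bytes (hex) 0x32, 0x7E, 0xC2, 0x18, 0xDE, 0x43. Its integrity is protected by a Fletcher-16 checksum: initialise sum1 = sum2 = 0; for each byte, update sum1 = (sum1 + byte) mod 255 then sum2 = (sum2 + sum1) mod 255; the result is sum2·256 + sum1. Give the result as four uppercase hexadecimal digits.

Running sums (mod 255):
  after byte 0 (0x32): sum1=50, sum2=50
  after byte 1 (0x7E): sum1=176, sum2=226
  after byte 2 (0xC2): sum1=115, sum2=86
  after byte 3 (0x18): sum1=139, sum2=225
  after byte 4 (0xDE): sum1=106, sum2=76
  after byte 5 (0x43): sum1=173, sum2=249
Checksum = sum2·256 + sum1 = 249·256 + 173 = 63917 = 0xF9AD.

F9AD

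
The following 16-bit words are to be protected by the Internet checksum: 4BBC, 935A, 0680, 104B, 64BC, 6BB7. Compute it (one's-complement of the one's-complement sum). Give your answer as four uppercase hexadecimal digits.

One's-complement addition (fold any carry out of bit 15 back into bit 0):
  0x4BBC + 0x935A = 0x0DF16
  0xDF16 + 0x0680 = 0x0E596
  0xE596 + 0x104B = 0x0F5E1
  0xF5E1 + 0x64BC = 0x15A9D → wrap carry → 0x5A9E
  0x5A9E + 0x6BB7 = 0x0C655
One's-complement sum = 0xC655.
Checksum = ~0xC655 & 0xFFFF = 0x39AA.

39AA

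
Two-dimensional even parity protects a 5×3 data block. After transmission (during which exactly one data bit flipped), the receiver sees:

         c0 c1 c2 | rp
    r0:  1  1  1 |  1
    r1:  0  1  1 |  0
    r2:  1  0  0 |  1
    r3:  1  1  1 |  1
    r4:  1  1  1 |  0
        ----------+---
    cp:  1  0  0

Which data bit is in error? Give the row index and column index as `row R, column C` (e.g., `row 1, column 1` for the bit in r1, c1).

Recompute each row's even parity and compare to rp:
  r0: data parity 1, sent rp 1 → ok
  r1: data parity 0, sent rp 0 → ok
  r2: data parity 1, sent rp 1 → ok
  r3: data parity 1, sent rp 1 → ok
  r4: data parity 1, sent rp 0 → mismatch
Recompute each column's even parity and compare to cp:
  c0: data parity 0, sent cp 1 → mismatch
  c1: data parity 0, sent cp 0 → ok
  c2: data parity 0, sent cp 0 → ok
Exactly one row (r4) and one column (c0) fail → the flipped bit is at their intersection.

row 4, column 0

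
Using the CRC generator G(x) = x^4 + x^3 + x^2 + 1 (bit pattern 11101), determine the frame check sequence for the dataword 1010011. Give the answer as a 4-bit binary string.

Append 4 zeros: 10100110000. Divide by 11101 (XOR where the leading bit is 1):
  pos 0: 10100 XOR 11101 = 01001
  pos 1: 10011 XOR 11101 = 01110
  pos 2: 11101 XOR 11101 = 00000
Remainder (last 4 bits) = 0000. This is the CRC / FCS.

0000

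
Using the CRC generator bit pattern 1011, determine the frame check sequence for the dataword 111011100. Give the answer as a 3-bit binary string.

010

Append 3 zeros: 111011100000. Divide by 1011 (XOR where the leading bit is 1):
  pos 0: 1110 XOR 1011 = 0101
  pos 1: 1011 XOR 1011 = 0000
  pos 5: 1100 XOR 1011 = 0111
  pos 6: 1110 XOR 1011 = 0101
  pos 7: 1010 XOR 1011 = 0001
Remainder (last 3 bits) = 010. This is the CRC / FCS.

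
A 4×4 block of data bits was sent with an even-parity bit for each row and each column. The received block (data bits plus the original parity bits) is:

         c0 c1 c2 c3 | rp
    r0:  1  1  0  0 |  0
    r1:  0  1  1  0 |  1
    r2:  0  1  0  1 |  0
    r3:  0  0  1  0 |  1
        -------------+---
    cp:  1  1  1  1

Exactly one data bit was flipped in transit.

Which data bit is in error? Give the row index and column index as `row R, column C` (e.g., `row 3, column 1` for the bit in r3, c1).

Recompute each row's even parity and compare to rp:
  r0: data parity 0, sent rp 0 → ok
  r1: data parity 0, sent rp 1 → mismatch
  r2: data parity 0, sent rp 0 → ok
  r3: data parity 1, sent rp 1 → ok
Recompute each column's even parity and compare to cp:
  c0: data parity 1, sent cp 1 → ok
  c1: data parity 1, sent cp 1 → ok
  c2: data parity 0, sent cp 1 → mismatch
  c3: data parity 1, sent cp 1 → ok
Exactly one row (r1) and one column (c2) fail → the flipped bit is at their intersection.

row 1, column 2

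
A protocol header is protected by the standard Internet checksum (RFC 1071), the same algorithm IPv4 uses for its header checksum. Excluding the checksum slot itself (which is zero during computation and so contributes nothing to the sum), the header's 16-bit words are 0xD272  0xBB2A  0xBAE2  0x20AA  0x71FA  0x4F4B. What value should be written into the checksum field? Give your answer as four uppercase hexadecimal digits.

D58F

One's-complement addition (fold any carry out of bit 15 back into bit 0):
  0xD272 + 0xBB2A = 0x18D9C → wrap carry → 0x8D9D
  0x8D9D + 0xBAE2 = 0x1487F → wrap carry → 0x4880
  0x4880 + 0x20AA = 0x0692A
  0x692A + 0x71FA = 0x0DB24
  0xDB24 + 0x4F4B = 0x12A6F → wrap carry → 0x2A70
One's-complement sum = 0x2A70.
Checksum = ~0x2A70 & 0xFFFF = 0xD58F.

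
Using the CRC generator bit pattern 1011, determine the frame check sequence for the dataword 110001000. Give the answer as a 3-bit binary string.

Append 3 zeros: 110001000000. Divide by 1011 (XOR where the leading bit is 1):
  pos 0: 1100 XOR 1011 = 0111
  pos 1: 1110 XOR 1011 = 0101
  pos 2: 1011 XOR 1011 = 0000
Remainder (last 3 bits) = 000. This is the CRC / FCS.

000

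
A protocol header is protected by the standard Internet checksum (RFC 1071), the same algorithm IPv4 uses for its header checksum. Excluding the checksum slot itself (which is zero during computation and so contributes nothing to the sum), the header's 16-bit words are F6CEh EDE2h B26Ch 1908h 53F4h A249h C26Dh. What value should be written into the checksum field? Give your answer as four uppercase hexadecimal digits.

972D

One's-complement addition (fold any carry out of bit 15 back into bit 0):
  0xF6CE + 0xEDE2 = 0x1E4B0 → wrap carry → 0xE4B1
  0xE4B1 + 0xB26C = 0x1971D → wrap carry → 0x971E
  0x971E + 0x1908 = 0x0B026
  0xB026 + 0x53F4 = 0x1041A → wrap carry → 0x041B
  0x041B + 0xA249 = 0x0A664
  0xA664 + 0xC26D = 0x168D1 → wrap carry → 0x68D2
One's-complement sum = 0x68D2.
Checksum = ~0x68D2 & 0xFFFF = 0x972D.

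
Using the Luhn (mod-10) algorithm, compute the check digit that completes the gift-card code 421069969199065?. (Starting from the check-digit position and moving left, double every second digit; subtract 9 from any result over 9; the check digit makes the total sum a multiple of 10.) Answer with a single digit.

6

Partial digits right→left: 5 6 0 9 9 1 9 6 9 9 6 0 1 2 4
Double every second digit counting from the check-digit position (so the 1st, 3rd, 5th, ... of the partial from the right).
  doubled (with −9 where >9): 1 0 9 9 9 3 2 8 → sum 41
  kept as-is: 6 9 1 6 9 0 2 → sum 33
Total = 41 + 33 = 74.
Check digit = (10 − (74 mod 10)) mod 10 = 6.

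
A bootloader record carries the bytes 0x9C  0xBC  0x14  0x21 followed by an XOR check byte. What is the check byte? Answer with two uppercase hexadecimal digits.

15

XOR the bytes together:
  start with 0x9C
  0x9C ⊕ 0xBC = 0x20
  0x20 ⊕ 0x14 = 0x34
  0x34 ⊕ 0x21 = 0x15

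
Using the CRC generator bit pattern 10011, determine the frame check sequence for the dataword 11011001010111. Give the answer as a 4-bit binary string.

Append 4 zeros: 110110010101110000. Divide by 10011 (XOR where the leading bit is 1):
  pos 0: 11011 XOR 10011 = 01000
  pos 1: 10000 XOR 10011 = 00011
  pos 4: 11010 XOR 10011 = 01001
  pos 5: 10011 XOR 10011 = 00000
  pos 11: 11100 XOR 10011 = 01111
  pos 12: 11110 XOR 10011 = 01101
  pos 13: 11010 XOR 10011 = 01001
Remainder (last 4 bits) = 1001. This is the CRC / FCS.

1001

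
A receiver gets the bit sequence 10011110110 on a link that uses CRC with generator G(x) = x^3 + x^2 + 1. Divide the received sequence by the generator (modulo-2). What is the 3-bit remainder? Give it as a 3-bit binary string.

Modulo-2 division of 10011110110 by 1101:
  pos 0: 1001 XOR 1101 = 0100
  pos 1: 1001 XOR 1101 = 0100
  pos 2: 1001 XOR 1101 = 0100
  pos 3: 1001 XOR 1101 = 0100
  pos 4: 1000 XOR 1101 = 0101
  pos 5: 1011 XOR 1101 = 0110
  pos 6: 1101 XOR 1101 = 0000
Remainder = 000 (zero — the frame passes the CRC check).

000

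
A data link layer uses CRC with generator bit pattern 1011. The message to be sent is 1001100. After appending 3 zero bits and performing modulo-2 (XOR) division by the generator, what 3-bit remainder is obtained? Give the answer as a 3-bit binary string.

110

Append 3 zeros: 1001100000. Divide by 1011 (XOR where the leading bit is 1):
  pos 0: 1001 XOR 1011 = 0010
  pos 2: 1010 XOR 1011 = 0001
  pos 5: 1000 XOR 1011 = 0011
Remainder (last 3 bits) = 110. This is the CRC / FCS.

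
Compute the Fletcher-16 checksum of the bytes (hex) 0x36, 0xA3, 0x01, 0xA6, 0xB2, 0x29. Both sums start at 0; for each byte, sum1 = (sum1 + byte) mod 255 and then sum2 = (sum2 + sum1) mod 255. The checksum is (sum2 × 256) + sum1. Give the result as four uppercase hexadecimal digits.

FD5D

Running sums (mod 255):
  after byte 0 (0x36): sum1=54, sum2=54
  after byte 1 (0xA3): sum1=217, sum2=16
  after byte 2 (0x01): sum1=218, sum2=234
  after byte 3 (0xA6): sum1=129, sum2=108
  after byte 4 (0xB2): sum1=52, sum2=160
  after byte 5 (0x29): sum1=93, sum2=253
Checksum = sum2·256 + sum1 = 253·256 + 93 = 64861 = 0xFD5D.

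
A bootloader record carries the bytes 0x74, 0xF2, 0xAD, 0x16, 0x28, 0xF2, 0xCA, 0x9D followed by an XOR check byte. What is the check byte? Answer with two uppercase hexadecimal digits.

XOR the bytes together:
  start with 0x74
  0x74 ⊕ 0xF2 = 0x86
  0x86 ⊕ 0xAD = 0x2B
  0x2B ⊕ 0x16 = 0x3D
  0x3D ⊕ 0x28 = 0x15
  0x15 ⊕ 0xF2 = 0xE7
  0xE7 ⊕ 0xCA = 0x2D
  0x2D ⊕ 0x9D = 0xB0

B0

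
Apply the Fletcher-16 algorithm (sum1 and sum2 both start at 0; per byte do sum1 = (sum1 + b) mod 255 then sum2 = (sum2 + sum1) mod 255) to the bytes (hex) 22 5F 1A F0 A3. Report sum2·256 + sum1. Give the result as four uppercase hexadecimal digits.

FB30

Running sums (mod 255):
  after byte 0 (22): sum1=34, sum2=34
  after byte 1 (5F): sum1=129, sum2=163
  after byte 2 (1A): sum1=155, sum2=63
  after byte 3 (F0): sum1=140, sum2=203
  after byte 4 (A3): sum1=48, sum2=251
Checksum = sum2·256 + sum1 = 251·256 + 48 = 64304 = 0xFB30.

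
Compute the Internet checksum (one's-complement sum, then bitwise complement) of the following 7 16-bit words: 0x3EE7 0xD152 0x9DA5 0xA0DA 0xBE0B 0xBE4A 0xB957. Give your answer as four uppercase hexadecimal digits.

One's-complement addition (fold any carry out of bit 15 back into bit 0):
  0x3EE7 + 0xD152 = 0x11039 → wrap carry → 0x103A
  0x103A + 0x9DA5 = 0x0ADDF
  0xADDF + 0xA0DA = 0x14EB9 → wrap carry → 0x4EBA
  0x4EBA + 0xBE0B = 0x10CC5 → wrap carry → 0x0CC6
  0x0CC6 + 0xBE4A = 0x0CB10
  0xCB10 + 0xB957 = 0x18467 → wrap carry → 0x8468
One's-complement sum = 0x8468.
Checksum = ~0x8468 & 0xFFFF = 0x7B97.

7B97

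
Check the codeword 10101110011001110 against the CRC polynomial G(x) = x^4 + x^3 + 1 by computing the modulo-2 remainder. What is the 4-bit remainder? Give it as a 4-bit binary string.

1100

Modulo-2 division of 10101110011001110 by 11001:
  pos 0: 10101 XOR 11001 = 01100
  pos 1: 11001 XOR 11001 = 00000
  pos 6: 10011 XOR 11001 = 01010
  pos 7: 10100 XOR 11001 = 01101
  pos 8: 11010 XOR 11001 = 00011
  pos 11: 11111 XOR 11001 = 00110
Remainder = 1100 (nonzero — an error is detected).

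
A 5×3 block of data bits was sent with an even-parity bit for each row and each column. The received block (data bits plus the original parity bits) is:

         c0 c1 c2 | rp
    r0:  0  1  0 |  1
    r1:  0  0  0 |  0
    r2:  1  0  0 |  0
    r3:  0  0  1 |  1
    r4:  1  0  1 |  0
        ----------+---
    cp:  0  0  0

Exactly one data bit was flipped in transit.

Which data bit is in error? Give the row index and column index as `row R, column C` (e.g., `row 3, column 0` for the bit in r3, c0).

Recompute each row's even parity and compare to rp:
  r0: data parity 1, sent rp 1 → ok
  r1: data parity 0, sent rp 0 → ok
  r2: data parity 1, sent rp 0 → mismatch
  r3: data parity 1, sent rp 1 → ok
  r4: data parity 0, sent rp 0 → ok
Recompute each column's even parity and compare to cp:
  c0: data parity 0, sent cp 0 → ok
  c1: data parity 1, sent cp 0 → mismatch
  c2: data parity 0, sent cp 0 → ok
Exactly one row (r2) and one column (c1) fail → the flipped bit is at their intersection.

row 2, column 1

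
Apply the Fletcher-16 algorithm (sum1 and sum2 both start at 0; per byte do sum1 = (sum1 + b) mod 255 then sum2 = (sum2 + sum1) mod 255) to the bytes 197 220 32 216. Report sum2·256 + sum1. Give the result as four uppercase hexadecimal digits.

C69B

Running sums (mod 255):
  after byte 0 (197): sum1=197, sum2=197
  after byte 1 (220): sum1=162, sum2=104
  after byte 2 (32): sum1=194, sum2=43
  after byte 3 (216): sum1=155, sum2=198
Checksum = sum2·256 + sum1 = 198·256 + 155 = 50843 = 0xC69B.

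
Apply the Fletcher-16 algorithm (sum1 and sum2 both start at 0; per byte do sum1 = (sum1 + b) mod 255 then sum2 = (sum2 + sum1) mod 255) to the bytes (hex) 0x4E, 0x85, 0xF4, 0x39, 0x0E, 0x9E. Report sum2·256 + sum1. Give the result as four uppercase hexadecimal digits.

Running sums (mod 255):
  after byte 0 (0x4E): sum1=78, sum2=78
  after byte 1 (0x85): sum1=211, sum2=34
  after byte 2 (0xF4): sum1=200, sum2=234
  after byte 3 (0x39): sum1=2, sum2=236
  after byte 4 (0x0E): sum1=16, sum2=252
  after byte 5 (0x9E): sum1=174, sum2=171
Checksum = sum2·256 + sum1 = 171·256 + 174 = 43950 = 0xABAE.

ABAE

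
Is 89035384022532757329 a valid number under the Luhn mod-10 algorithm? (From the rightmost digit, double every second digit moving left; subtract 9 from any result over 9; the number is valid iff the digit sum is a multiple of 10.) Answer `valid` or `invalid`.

invalid

From the right, keep odd positions and double even positions (subtract 9 from any doubled value over 9):
  doubled (positions 2,4,...): 4 5 5 6 4 0 7 1 0 7 → sum 39
  kept (positions 1,3,...): 9 3 5 2 5 2 4 3 3 9 → sum 45
Total = 84.
84 mod 10 = 4, so the number is invalid.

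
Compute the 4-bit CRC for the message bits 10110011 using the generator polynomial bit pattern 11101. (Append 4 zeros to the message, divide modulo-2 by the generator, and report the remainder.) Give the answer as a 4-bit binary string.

Append 4 zeros: 101100110000. Divide by 11101 (XOR where the leading bit is 1):
  pos 0: 10110 XOR 11101 = 01011
  pos 1: 10110 XOR 11101 = 01011
  pos 2: 10111 XOR 11101 = 01010
  pos 3: 10101 XOR 11101 = 01000
  pos 4: 10000 XOR 11101 = 01101
  pos 5: 11010 XOR 11101 = 00111
  pos 7: 11100 XOR 11101 = 00001
Remainder (last 4 bits) = 0001. This is the CRC / FCS.

0001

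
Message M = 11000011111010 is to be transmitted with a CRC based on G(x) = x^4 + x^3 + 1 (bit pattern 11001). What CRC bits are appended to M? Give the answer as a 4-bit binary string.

0110

Append 4 zeros: 110000111110100000. Divide by 11001 (XOR where the leading bit is 1):
  pos 0: 11000 XOR 11001 = 00001
  pos 4: 10111 XOR 11001 = 01110
  pos 5: 11101 XOR 11001 = 00100
  pos 7: 10010 XOR 11001 = 01011
  pos 8: 10111 XOR 11001 = 01110
  pos 9: 11100 XOR 11001 = 00101
  pos 11: 10100 XOR 11001 = 01101
  pos 12: 11010 XOR 11001 = 00011
Remainder (last 4 bits) = 0110. This is the CRC / FCS.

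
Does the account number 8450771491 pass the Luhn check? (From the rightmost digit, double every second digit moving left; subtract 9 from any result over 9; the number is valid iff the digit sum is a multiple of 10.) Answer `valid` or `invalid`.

valid

From the right, keep odd positions and double even positions (subtract 9 from any doubled value over 9):
  doubled (positions 2,4,...): 9 2 5 1 7 → sum 24
  kept (positions 1,3,...): 1 4 7 0 4 → sum 16
Total = 40.
40 mod 10 = 0, so the number is valid.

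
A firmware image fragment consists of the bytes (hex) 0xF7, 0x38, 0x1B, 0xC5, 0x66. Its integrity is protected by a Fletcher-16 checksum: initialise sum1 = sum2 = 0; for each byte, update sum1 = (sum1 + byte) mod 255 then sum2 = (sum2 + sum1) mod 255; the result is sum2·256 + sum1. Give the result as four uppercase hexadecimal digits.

Running sums (mod 255):
  after byte 0 (0xF7): sum1=247, sum2=247
  after byte 1 (0x38): sum1=48, sum2=40
  after byte 2 (0x1B): sum1=75, sum2=115
  after byte 3 (0xC5): sum1=17, sum2=132
  after byte 4 (0x66): sum1=119, sum2=251
Checksum = sum2·256 + sum1 = 251·256 + 119 = 64375 = 0xFB77.

FB77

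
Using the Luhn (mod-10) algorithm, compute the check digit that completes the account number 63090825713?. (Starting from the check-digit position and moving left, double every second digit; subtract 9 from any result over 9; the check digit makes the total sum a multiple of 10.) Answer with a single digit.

Partial digits right→left: 3 1 7 5 2 8 0 9 0 3 6
Double every second digit counting from the check-digit position (so the 1st, 3rd, 5th, ... of the partial from the right).
  doubled (with −9 where >9): 6 5 4 0 0 3 → sum 18
  kept as-is: 1 5 8 9 3 → sum 26
Total = 18 + 26 = 44.
Check digit = (10 − (44 mod 10)) mod 10 = 6.

6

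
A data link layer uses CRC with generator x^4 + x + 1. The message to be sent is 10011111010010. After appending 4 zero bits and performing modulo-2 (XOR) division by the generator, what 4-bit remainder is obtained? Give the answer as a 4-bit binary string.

0101

Append 4 zeros: 100111110100100000. Divide by 10011 (XOR where the leading bit is 1):
  pos 0: 10011 XOR 10011 = 00000
  pos 5: 11101 XOR 10011 = 01110
  pos 6: 11100 XOR 10011 = 01111
  pos 7: 11110 XOR 10011 = 01101
  pos 8: 11011 XOR 10011 = 01000
  pos 9: 10000 XOR 10011 = 00011
  pos 12: 11000 XOR 10011 = 01011
  pos 13: 10110 XOR 10011 = 00101
Remainder (last 4 bits) = 0101. This is the CRC / FCS.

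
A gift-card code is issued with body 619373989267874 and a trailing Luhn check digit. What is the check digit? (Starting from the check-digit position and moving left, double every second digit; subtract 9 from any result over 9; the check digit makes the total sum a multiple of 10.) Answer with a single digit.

Partial digits right→left: 4 7 8 7 6 2 9 8 9 3 7 3 9 1 6
Double every second digit counting from the check-digit position (so the 1st, 3rd, 5th, ... of the partial from the right).
  doubled (with −9 where >9): 8 7 3 9 9 5 9 3 → sum 53
  kept as-is: 7 7 2 8 3 3 1 → sum 31
Total = 53 + 31 = 84.
Check digit = (10 − (84 mod 10)) mod 10 = 6.

6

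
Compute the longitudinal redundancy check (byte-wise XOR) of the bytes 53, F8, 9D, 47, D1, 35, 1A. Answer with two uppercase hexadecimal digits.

8F

XOR the bytes together:
  start with 0x53
  0x53 ⊕ 0xF8 = 0xAB
  0xAB ⊕ 0x9D = 0x36
  0x36 ⊕ 0x47 = 0x71
  0x71 ⊕ 0xD1 = 0xA0
  0xA0 ⊕ 0x35 = 0x95
  0x95 ⊕ 0x1A = 0x8F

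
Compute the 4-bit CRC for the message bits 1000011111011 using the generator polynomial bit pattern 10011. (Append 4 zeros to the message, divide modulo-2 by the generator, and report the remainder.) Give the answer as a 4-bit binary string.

Append 4 zeros: 10000111110110000. Divide by 10011 (XOR where the leading bit is 1):
  pos 0: 10000 XOR 10011 = 00011
  pos 3: 11111 XOR 10011 = 01100
  pos 4: 11001 XOR 10011 = 01010
  pos 5: 10101 XOR 10011 = 00110
  pos 7: 11001 XOR 10011 = 01010
  pos 8: 10101 XOR 10011 = 00110
  pos 10: 11000 XOR 10011 = 01011
  pos 11: 10110 XOR 10011 = 00101
Remainder (last 4 bits) = 1010. This is the CRC / FCS.

1010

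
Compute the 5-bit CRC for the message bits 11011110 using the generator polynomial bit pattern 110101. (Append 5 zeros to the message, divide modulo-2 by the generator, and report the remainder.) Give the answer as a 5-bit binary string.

01001

Append 5 zeros: 1101111000000. Divide by 110101 (XOR where the leading bit is 1):
  pos 0: 110111 XOR 110101 = 000010
  pos 4: 101000 XOR 110101 = 011101
  pos 5: 111010 XOR 110101 = 001111
  pos 7: 111100 XOR 110101 = 001001
Remainder (last 5 bits) = 01001. This is the CRC / FCS.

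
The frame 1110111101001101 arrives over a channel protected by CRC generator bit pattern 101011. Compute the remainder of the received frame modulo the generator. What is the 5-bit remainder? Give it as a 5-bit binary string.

Modulo-2 division of 1110111101001101 by 101011:
  pos 0: 111011 XOR 101011 = 010000
  pos 1: 100001 XOR 101011 = 001010
  pos 3: 101010 XOR 101011 = 000001
  pos 8: 110011 XOR 101011 = 011000
  pos 9: 110000 XOR 101011 = 011011
  pos 10: 110111 XOR 101011 = 011100
Remainder = 11100 (nonzero — an error is detected).

11100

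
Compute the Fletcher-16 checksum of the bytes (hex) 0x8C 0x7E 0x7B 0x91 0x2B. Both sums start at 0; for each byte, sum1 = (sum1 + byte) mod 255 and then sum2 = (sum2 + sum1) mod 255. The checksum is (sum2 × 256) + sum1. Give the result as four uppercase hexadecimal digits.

7943

Running sums (mod 255):
  after byte 0 (0x8C): sum1=140, sum2=140
  after byte 1 (0x7E): sum1=11, sum2=151
  after byte 2 (0x7B): sum1=134, sum2=30
  after byte 3 (0x91): sum1=24, sum2=54
  after byte 4 (0x2B): sum1=67, sum2=121
Checksum = sum2·256 + sum1 = 121·256 + 67 = 31043 = 0x7943.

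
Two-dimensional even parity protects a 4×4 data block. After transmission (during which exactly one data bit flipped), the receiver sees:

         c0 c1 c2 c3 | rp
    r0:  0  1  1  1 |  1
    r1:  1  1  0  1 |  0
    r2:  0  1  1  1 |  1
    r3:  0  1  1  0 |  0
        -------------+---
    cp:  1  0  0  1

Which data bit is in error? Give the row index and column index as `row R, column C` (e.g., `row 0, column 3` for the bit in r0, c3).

row 1, column 2

Recompute each row's even parity and compare to rp:
  r0: data parity 1, sent rp 1 → ok
  r1: data parity 1, sent rp 0 → mismatch
  r2: data parity 1, sent rp 1 → ok
  r3: data parity 0, sent rp 0 → ok
Recompute each column's even parity and compare to cp:
  c0: data parity 1, sent cp 1 → ok
  c1: data parity 0, sent cp 0 → ok
  c2: data parity 1, sent cp 0 → mismatch
  c3: data parity 1, sent cp 1 → ok
Exactly one row (r1) and one column (c2) fail → the flipped bit is at their intersection.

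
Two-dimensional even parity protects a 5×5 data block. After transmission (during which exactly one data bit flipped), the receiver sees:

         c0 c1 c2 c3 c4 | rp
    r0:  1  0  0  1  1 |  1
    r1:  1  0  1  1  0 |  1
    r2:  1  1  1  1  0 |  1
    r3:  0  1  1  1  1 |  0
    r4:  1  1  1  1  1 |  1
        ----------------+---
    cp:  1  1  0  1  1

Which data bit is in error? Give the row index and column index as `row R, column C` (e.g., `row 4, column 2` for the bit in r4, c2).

row 2, column 0

Recompute each row's even parity and compare to rp:
  r0: data parity 1, sent rp 1 → ok
  r1: data parity 1, sent rp 1 → ok
  r2: data parity 0, sent rp 1 → mismatch
  r3: data parity 0, sent rp 0 → ok
  r4: data parity 1, sent rp 1 → ok
Recompute each column's even parity and compare to cp:
  c0: data parity 0, sent cp 1 → mismatch
  c1: data parity 1, sent cp 1 → ok
  c2: data parity 0, sent cp 0 → ok
  c3: data parity 1, sent cp 1 → ok
  c4: data parity 1, sent cp 1 → ok
Exactly one row (r2) and one column (c0) fail → the flipped bit is at their intersection.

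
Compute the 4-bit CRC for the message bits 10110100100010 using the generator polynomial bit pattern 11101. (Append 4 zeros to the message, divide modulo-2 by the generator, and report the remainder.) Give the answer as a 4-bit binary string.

1111

Append 4 zeros: 101101001000100000. Divide by 11101 (XOR where the leading bit is 1):
  pos 0: 10110 XOR 11101 = 01011
  pos 1: 10111 XOR 11101 = 01010
  pos 2: 10100 XOR 11101 = 01001
  pos 3: 10010 XOR 11101 = 01111
  pos 4: 11111 XOR 11101 = 00010
  pos 7: 10000 XOR 11101 = 01101
  pos 8: 11011 XOR 11101 = 00110
  pos 10: 11000 XOR 11101 = 00101
  pos 12: 10100 XOR 11101 = 01001
  pos 13: 10010 XOR 11101 = 01111
Remainder (last 4 bits) = 1111. This is the CRC / FCS.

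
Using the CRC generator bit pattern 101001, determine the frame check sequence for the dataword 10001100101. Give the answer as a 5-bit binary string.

11110

Append 5 zeros: 1000110010100000. Divide by 101001 (XOR where the leading bit is 1):
  pos 0: 100011 XOR 101001 = 001010
  pos 2: 101000 XOR 101001 = 000001
  pos 7: 110100 XOR 101001 = 011101
  pos 8: 111010 XOR 101001 = 010011
  pos 9: 100110 XOR 101001 = 001111
Remainder (last 5 bits) = 11110. This is the CRC / FCS.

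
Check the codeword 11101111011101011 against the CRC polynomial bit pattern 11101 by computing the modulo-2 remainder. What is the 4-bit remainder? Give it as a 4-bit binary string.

0010

Modulo-2 division of 11101111011101011 by 11101:
  pos 0: 11101 XOR 11101 = 00000
  pos 5: 11101 XOR 11101 = 00000
  pos 10: 11010 XOR 11101 = 00111
  pos 12: 11111 XOR 11101 = 00010
Remainder = 0010 (nonzero — an error is detected).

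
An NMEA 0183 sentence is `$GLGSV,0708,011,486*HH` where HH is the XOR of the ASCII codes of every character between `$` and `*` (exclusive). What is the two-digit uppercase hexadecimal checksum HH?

60

XOR the ASCII codes of the payload characters:
  'G' = 0x47 → acc = 0x47
  'L' = 0x4C → acc = 0x0B
  'G' = 0x47 → acc = 0x4C
  'S' = 0x53 → acc = 0x1F
  'V' = 0x56 → acc = 0x49
  ',' = 0x2C → acc = 0x65
  '0' = 0x30 → acc = 0x55
  '7' = 0x37 → acc = 0x62
  '0' = 0x30 → acc = 0x52
  '8' = 0x38 → acc = 0x6A
  ',' = 0x2C → acc = 0x46
  '0' = 0x30 → acc = 0x76
  '1' = 0x31 → acc = 0x47
  '1' = 0x31 → acc = 0x76
  ',' = 0x2C → acc = 0x5A
  '4' = 0x34 → acc = 0x6E
  '8' = 0x38 → acc = 0x56
  '6' = 0x36 → acc = 0x60
Checksum = 0x60.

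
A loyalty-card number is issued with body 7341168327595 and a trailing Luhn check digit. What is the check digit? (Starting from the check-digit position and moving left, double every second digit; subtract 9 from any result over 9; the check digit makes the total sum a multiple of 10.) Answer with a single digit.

3

Partial digits right→left: 5 9 5 7 2 3 8 6 1 1 4 3 7
Double every second digit counting from the check-digit position (so the 1st, 3rd, 5th, ... of the partial from the right).
  doubled (with −9 where >9): 1 1 4 7 2 8 5 → sum 28
  kept as-is: 9 7 3 6 1 3 → sum 29
Total = 28 + 29 = 57.
Check digit = (10 − (57 mod 10)) mod 10 = 3.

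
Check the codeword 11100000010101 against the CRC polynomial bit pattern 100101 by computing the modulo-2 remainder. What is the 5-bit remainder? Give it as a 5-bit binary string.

00000

Modulo-2 division of 11100000010101 by 100101:
  pos 0: 111000 XOR 100101 = 011101
  pos 1: 111010 XOR 100101 = 011111
  pos 2: 111110 XOR 100101 = 011011
  pos 3: 110110 XOR 100101 = 010011
  pos 4: 100111 XOR 100101 = 000010
  pos 8: 100101 XOR 100101 = 000000
Remainder = 00000 (zero — the frame passes the CRC check).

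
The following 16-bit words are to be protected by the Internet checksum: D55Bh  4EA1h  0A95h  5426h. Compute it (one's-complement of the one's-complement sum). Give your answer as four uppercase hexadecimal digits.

7D47

One's-complement addition (fold any carry out of bit 15 back into bit 0):
  0xD55B + 0x4EA1 = 0x123FC → wrap carry → 0x23FD
  0x23FD + 0x0A95 = 0x02E92
  0x2E92 + 0x5426 = 0x082B8
One's-complement sum = 0x82B8.
Checksum = ~0x82B8 & 0xFFFF = 0x7D47.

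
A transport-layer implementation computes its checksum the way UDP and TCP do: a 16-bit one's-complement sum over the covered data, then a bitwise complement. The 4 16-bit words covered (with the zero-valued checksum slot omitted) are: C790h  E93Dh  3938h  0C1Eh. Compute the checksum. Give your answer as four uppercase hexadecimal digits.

09DB

One's-complement addition (fold any carry out of bit 15 back into bit 0):
  0xC790 + 0xE93D = 0x1B0CD → wrap carry → 0xB0CE
  0xB0CE + 0x3938 = 0x0EA06
  0xEA06 + 0x0C1E = 0x0F624
One's-complement sum = 0xF624.
Checksum = ~0xF624 & 0xFFFF = 0x09DB.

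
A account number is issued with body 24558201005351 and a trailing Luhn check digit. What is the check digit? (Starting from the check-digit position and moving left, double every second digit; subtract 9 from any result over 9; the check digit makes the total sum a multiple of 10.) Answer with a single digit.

2

Partial digits right→left: 1 5 3 5 0 0 1 0 2 8 5 5 4 2
Double every second digit counting from the check-digit position (so the 1st, 3rd, 5th, ... of the partial from the right).
  doubled (with −9 where >9): 2 6 0 2 4 1 8 → sum 23
  kept as-is: 5 5 0 0 8 5 2 → sum 25
Total = 23 + 25 = 48.
Check digit = (10 − (48 mod 10)) mod 10 = 2.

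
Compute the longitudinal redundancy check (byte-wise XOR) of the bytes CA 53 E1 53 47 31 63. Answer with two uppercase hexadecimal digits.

XOR the bytes together:
  start with 0xCA
  0xCA ⊕ 0x53 = 0x99
  0x99 ⊕ 0xE1 = 0x78
  0x78 ⊕ 0x53 = 0x2B
  0x2B ⊕ 0x47 = 0x6C
  0x6C ⊕ 0x31 = 0x5D
  0x5D ⊕ 0x63 = 0x3E

3E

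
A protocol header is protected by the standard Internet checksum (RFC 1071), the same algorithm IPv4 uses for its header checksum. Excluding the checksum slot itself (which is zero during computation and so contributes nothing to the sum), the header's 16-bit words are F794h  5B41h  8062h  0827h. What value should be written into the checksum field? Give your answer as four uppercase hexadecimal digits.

24A0

One's-complement addition (fold any carry out of bit 15 back into bit 0):
  0xF794 + 0x5B41 = 0x152D5 → wrap carry → 0x52D6
  0x52D6 + 0x8062 = 0x0D338
  0xD338 + 0x0827 = 0x0DB5F
One's-complement sum = 0xDB5F.
Checksum = ~0xDB5F & 0xFFFF = 0x24A0.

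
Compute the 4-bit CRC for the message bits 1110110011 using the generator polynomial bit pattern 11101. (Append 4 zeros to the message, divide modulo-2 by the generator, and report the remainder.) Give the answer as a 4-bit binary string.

1000

Append 4 zeros: 11101100110000. Divide by 11101 (XOR where the leading bit is 1):
  pos 0: 11101 XOR 11101 = 00000
  pos 5: 10011 XOR 11101 = 01110
  pos 6: 11100 XOR 11101 = 00001
Remainder (last 4 bits) = 1000. This is the CRC / FCS.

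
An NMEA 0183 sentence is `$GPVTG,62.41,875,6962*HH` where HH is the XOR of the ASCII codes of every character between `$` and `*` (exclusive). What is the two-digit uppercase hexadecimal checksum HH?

XOR the ASCII codes of the payload characters:
  'G' = 0x47 → acc = 0x47
  'P' = 0x50 → acc = 0x17
  'V' = 0x56 → acc = 0x41
  'T' = 0x54 → acc = 0x15
  'G' = 0x47 → acc = 0x52
  ',' = 0x2C → acc = 0x7E
  '6' = 0x36 → acc = 0x48
  '2' = 0x32 → acc = 0x7A
  '.' = 0x2E → acc = 0x54
  '4' = 0x34 → acc = 0x60
  '1' = 0x31 → acc = 0x51
  ',' = 0x2C → acc = 0x7D
  '8' = 0x38 → acc = 0x45
  '7' = 0x37 → acc = 0x72
  '5' = 0x35 → acc = 0x47
  ',' = 0x2C → acc = 0x6B
  '6' = 0x36 → acc = 0x5D
  '9' = 0x39 → acc = 0x64
  '6' = 0x36 → acc = 0x52
  '2' = 0x32 → acc = 0x60
Checksum = 0x60.

60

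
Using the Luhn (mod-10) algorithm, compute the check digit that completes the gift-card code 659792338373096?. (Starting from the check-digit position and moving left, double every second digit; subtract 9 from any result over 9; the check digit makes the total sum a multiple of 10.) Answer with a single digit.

Partial digits right→left: 6 9 0 3 7 3 8 3 3 2 9 7 9 5 6
Double every second digit counting from the check-digit position (so the 1st, 3rd, 5th, ... of the partial from the right).
  doubled (with −9 where >9): 3 0 5 7 6 9 9 3 → sum 42
  kept as-is: 9 3 3 3 2 7 5 → sum 32
Total = 42 + 32 = 74.
Check digit = (10 − (74 mod 10)) mod 10 = 6.

6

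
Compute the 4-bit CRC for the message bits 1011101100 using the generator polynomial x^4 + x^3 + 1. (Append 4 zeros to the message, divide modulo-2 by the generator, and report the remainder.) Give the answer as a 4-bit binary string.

Append 4 zeros: 10111011000000. Divide by 11001 (XOR where the leading bit is 1):
  pos 0: 10111 XOR 11001 = 01110
  pos 1: 11100 XOR 11001 = 00101
  pos 3: 10111 XOR 11001 = 01110
  pos 4: 11100 XOR 11001 = 00101
  pos 6: 10100 XOR 11001 = 01101
  pos 7: 11010 XOR 11001 = 00011
Remainder (last 4 bits) = 1100. This is the CRC / FCS.

1100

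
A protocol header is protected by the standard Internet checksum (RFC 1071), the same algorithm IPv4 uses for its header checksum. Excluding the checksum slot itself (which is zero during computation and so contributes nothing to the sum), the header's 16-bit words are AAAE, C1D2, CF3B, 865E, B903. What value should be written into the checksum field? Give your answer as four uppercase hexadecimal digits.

One's-complement addition (fold any carry out of bit 15 back into bit 0):
  0xAAAE + 0xC1D2 = 0x16C80 → wrap carry → 0x6C81
  0x6C81 + 0xCF3B = 0x13BBC → wrap carry → 0x3BBD
  0x3BBD + 0x865E = 0x0C21B
  0xC21B + 0xB903 = 0x17B1E → wrap carry → 0x7B1F
One's-complement sum = 0x7B1F.
Checksum = ~0x7B1F & 0xFFFF = 0x84E0.

84E0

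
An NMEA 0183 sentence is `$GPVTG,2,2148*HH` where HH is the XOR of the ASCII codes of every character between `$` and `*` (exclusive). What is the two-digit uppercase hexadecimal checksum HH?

XOR the ASCII codes of the payload characters:
  'G' = 0x47 → acc = 0x47
  'P' = 0x50 → acc = 0x17
  'V' = 0x56 → acc = 0x41
  'T' = 0x54 → acc = 0x15
  'G' = 0x47 → acc = 0x52
  ',' = 0x2C → acc = 0x7E
  '2' = 0x32 → acc = 0x4C
  ',' = 0x2C → acc = 0x60
  '2' = 0x32 → acc = 0x52
  '1' = 0x31 → acc = 0x63
  '4' = 0x34 → acc = 0x57
  '8' = 0x38 → acc = 0x6F
Checksum = 0x6F.

6F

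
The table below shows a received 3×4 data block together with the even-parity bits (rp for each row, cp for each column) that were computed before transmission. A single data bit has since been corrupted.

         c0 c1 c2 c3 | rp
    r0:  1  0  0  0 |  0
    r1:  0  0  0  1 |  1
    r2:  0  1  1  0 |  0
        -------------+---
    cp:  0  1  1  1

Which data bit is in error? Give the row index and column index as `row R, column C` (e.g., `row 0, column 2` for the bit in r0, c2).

row 0, column 0

Recompute each row's even parity and compare to rp:
  r0: data parity 1, sent rp 0 → mismatch
  r1: data parity 1, sent rp 1 → ok
  r2: data parity 0, sent rp 0 → ok
Recompute each column's even parity and compare to cp:
  c0: data parity 1, sent cp 0 → mismatch
  c1: data parity 1, sent cp 1 → ok
  c2: data parity 1, sent cp 1 → ok
  c3: data parity 1, sent cp 1 → ok
Exactly one row (r0) and one column (c0) fail → the flipped bit is at their intersection.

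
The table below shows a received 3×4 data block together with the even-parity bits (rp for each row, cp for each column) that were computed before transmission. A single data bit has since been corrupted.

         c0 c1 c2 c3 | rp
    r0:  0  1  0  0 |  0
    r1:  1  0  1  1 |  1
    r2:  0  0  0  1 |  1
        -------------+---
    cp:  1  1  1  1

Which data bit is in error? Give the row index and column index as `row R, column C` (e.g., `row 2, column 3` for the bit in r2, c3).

Recompute each row's even parity and compare to rp:
  r0: data parity 1, sent rp 0 → mismatch
  r1: data parity 1, sent rp 1 → ok
  r2: data parity 1, sent rp 1 → ok
Recompute each column's even parity and compare to cp:
  c0: data parity 1, sent cp 1 → ok
  c1: data parity 1, sent cp 1 → ok
  c2: data parity 1, sent cp 1 → ok
  c3: data parity 0, sent cp 1 → mismatch
Exactly one row (r0) and one column (c3) fail → the flipped bit is at their intersection.

row 0, column 3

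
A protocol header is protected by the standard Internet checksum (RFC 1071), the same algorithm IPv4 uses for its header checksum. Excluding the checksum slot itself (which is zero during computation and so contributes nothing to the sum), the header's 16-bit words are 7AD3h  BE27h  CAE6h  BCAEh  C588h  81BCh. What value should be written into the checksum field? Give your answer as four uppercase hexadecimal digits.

F829

One's-complement addition (fold any carry out of bit 15 back into bit 0):
  0x7AD3 + 0xBE27 = 0x138FA → wrap carry → 0x38FB
  0x38FB + 0xCAE6 = 0x103E1 → wrap carry → 0x03E2
  0x03E2 + 0xBCAE = 0x0C090
  0xC090 + 0xC588 = 0x18618 → wrap carry → 0x8619
  0x8619 + 0x81BC = 0x107D5 → wrap carry → 0x07D6
One's-complement sum = 0x07D6.
Checksum = ~0x07D6 & 0xFFFF = 0xF829.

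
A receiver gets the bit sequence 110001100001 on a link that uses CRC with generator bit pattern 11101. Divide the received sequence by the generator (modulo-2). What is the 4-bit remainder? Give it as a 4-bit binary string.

1101

Modulo-2 division of 110001100001 by 11101:
  pos 0: 11000 XOR 11101 = 00101
  pos 2: 10111 XOR 11101 = 01010
  pos 3: 10100 XOR 11101 = 01001
  pos 4: 10010 XOR 11101 = 01111
  pos 5: 11110 XOR 11101 = 00011
Remainder = 1101 (nonzero — an error is detected).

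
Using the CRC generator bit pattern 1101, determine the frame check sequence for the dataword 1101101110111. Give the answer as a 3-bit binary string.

Append 3 zeros: 1101101110111000. Divide by 1101 (XOR where the leading bit is 1):
  pos 0: 1101 XOR 1101 = 0000
  pos 4: 1011 XOR 1101 = 0110
  pos 5: 1101 XOR 1101 = 0000
  pos 10: 1110 XOR 1101 = 0011
  pos 12: 1100 XOR 1101 = 0001
Remainder (last 3 bits) = 001. This is the CRC / FCS.

001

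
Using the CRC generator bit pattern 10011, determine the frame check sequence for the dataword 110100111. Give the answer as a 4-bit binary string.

Append 4 zeros: 1101001110000. Divide by 10011 (XOR where the leading bit is 1):
  pos 0: 11010 XOR 10011 = 01001
  pos 1: 10010 XOR 10011 = 00001
  pos 5: 11110 XOR 10011 = 01101
  pos 6: 11010 XOR 10011 = 01001
  pos 7: 10010 XOR 10011 = 00001
Remainder (last 4 bits) = 0010. This is the CRC / FCS.

0010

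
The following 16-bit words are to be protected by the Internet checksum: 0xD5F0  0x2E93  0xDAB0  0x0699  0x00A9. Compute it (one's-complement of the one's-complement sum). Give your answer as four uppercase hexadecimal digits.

One's-complement addition (fold any carry out of bit 15 back into bit 0):
  0xD5F0 + 0x2E93 = 0x10483 → wrap carry → 0x0484
  0x0484 + 0xDAB0 = 0x0DF34
  0xDF34 + 0x0699 = 0x0E5CD
  0xE5CD + 0x00A9 = 0x0E676
One's-complement sum = 0xE676.
Checksum = ~0xE676 & 0xFFFF = 0x1989.

1989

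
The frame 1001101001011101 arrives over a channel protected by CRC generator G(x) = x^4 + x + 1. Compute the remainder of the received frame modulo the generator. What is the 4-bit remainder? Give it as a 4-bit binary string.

1000

Modulo-2 division of 1001101001011101 by 10011:
  pos 0: 10011 XOR 10011 = 00000
  pos 6: 10010 XOR 10011 = 00001
  pos 10: 11110 XOR 10011 = 01101
  pos 11: 11011 XOR 10011 = 01000
Remainder = 1000 (nonzero — an error is detected).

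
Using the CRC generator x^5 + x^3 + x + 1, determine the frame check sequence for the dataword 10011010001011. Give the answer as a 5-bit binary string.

Append 5 zeros: 1001101000101100000. Divide by 101011 (XOR where the leading bit is 1):
  pos 0: 100110 XOR 101011 = 001101
  pos 2: 110110 XOR 101011 = 011101
  pos 3: 111010 XOR 101011 = 010001
  pos 4: 100010 XOR 101011 = 001001
  pos 6: 100110 XOR 101011 = 001101
  pos 8: 110111 XOR 101011 = 011100
  pos 9: 111000 XOR 101011 = 010011
  pos 10: 100110 XOR 101011 = 001101
  pos 12: 110100 XOR 101011 = 011111
  pos 13: 111110 XOR 101011 = 010101
Remainder (last 5 bits) = 10101. This is the CRC / FCS.

10101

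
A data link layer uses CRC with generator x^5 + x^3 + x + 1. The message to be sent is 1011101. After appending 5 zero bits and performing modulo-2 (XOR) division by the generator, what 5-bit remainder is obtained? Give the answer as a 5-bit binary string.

10011

Append 5 zeros: 101110100000. Divide by 101011 (XOR where the leading bit is 1):
  pos 0: 101110 XOR 101011 = 000101
  pos 3: 101100 XOR 101011 = 000111
  pos 6: 111000 XOR 101011 = 010011
Remainder (last 5 bits) = 10011. This is the CRC / FCS.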